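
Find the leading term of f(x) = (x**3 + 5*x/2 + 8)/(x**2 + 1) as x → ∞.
x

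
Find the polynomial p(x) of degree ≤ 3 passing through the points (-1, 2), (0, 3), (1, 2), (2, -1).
3 - x**2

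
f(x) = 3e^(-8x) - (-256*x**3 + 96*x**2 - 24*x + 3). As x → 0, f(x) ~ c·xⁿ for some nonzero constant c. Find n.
4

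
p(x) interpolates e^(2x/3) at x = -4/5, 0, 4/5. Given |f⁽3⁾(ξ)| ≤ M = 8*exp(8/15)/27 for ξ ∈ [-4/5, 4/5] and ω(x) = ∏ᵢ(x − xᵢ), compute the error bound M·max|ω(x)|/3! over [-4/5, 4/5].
512*sqrt(3)*exp(8/15)/91125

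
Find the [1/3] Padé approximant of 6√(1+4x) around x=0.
(21*x + 6)/(x**3 - x**2 + 3*x/2 + 1)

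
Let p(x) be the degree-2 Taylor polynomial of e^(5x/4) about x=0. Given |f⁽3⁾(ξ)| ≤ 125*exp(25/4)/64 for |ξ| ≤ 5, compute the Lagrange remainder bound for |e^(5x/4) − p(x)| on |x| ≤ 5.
15625*exp(25/4)/384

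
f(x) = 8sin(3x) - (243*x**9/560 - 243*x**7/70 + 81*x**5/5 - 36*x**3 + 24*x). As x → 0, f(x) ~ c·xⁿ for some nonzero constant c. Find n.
11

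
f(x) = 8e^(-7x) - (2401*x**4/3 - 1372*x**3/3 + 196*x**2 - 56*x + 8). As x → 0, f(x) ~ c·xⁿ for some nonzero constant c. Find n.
5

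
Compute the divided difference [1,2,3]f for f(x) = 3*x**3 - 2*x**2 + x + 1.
16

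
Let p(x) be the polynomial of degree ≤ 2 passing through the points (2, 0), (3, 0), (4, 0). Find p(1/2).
0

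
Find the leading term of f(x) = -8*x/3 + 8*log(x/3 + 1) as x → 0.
-4*x**2/9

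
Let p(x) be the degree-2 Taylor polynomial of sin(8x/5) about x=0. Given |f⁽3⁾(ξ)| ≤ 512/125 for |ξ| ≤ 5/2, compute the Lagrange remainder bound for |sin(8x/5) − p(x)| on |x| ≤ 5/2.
32/3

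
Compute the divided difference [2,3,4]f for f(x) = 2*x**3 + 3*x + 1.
18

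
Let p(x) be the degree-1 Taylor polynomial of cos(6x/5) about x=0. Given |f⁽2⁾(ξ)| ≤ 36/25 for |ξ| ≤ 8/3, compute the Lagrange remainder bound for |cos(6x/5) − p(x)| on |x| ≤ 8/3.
128/25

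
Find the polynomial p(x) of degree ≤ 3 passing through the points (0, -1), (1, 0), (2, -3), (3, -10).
-2*x**2 + 3*x - 1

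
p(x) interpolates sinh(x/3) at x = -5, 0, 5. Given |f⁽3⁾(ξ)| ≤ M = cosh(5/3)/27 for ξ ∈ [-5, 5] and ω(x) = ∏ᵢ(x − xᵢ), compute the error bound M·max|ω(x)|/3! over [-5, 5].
125*sqrt(3)*cosh(5/3)/729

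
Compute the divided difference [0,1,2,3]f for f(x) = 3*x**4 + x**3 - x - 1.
19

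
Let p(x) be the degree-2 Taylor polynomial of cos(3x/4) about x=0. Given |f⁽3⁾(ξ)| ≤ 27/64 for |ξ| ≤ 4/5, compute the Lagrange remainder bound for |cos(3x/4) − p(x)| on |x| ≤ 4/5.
9/250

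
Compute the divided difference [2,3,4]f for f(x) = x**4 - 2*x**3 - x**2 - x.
36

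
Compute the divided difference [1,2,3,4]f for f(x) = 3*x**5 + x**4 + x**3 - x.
206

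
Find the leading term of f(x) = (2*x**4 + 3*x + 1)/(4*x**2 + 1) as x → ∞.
x**2/2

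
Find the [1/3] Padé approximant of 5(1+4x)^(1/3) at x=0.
(50*x/3 + 5)/(64*x**3/81 - 8*x**2/9 + 2*x + 1)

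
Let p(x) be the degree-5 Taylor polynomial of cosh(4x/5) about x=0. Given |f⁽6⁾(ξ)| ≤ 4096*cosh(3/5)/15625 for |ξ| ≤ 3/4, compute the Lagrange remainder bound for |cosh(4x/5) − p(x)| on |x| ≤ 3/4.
81*cosh(3/5)/1250000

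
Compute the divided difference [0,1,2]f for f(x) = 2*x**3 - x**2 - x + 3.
5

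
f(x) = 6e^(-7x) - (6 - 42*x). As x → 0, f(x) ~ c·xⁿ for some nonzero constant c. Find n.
2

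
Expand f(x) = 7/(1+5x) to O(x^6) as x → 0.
7 - 35*x + 175*x**2 - 875*x**3 + 4375*x**4 - 21875*x**5 + O(x**6)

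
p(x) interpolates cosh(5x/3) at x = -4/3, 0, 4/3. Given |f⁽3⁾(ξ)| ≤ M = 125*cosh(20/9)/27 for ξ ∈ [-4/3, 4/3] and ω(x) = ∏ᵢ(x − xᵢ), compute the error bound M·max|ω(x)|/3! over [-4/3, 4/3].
8000*sqrt(3)*cosh(20/9)/19683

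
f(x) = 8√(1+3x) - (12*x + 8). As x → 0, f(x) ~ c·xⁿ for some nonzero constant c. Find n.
2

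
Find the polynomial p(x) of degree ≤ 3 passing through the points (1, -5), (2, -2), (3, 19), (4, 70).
2*x**3 - 3*x**2 - 2*x - 2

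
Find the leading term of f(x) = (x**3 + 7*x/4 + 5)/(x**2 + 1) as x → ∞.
x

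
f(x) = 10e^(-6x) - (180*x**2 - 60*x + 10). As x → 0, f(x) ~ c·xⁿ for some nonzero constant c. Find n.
3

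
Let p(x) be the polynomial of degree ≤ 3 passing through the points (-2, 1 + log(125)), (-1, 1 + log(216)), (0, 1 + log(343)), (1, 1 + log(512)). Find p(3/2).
1 + log(226492416*2**(5/8)*3**(15/16)*5**(1/16)*7**(7/16)/4117715)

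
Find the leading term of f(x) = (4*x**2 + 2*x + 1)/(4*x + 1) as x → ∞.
x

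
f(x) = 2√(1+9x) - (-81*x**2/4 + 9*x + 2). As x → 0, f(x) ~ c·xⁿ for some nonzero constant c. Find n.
3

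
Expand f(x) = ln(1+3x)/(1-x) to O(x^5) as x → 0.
3*x - 3*x**2/2 + 15*x**3/2 - 51*x**4/4 + O(x**5)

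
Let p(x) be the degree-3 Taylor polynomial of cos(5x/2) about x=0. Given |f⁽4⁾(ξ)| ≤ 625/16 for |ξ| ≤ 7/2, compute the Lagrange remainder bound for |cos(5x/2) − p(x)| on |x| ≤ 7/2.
1500625/6144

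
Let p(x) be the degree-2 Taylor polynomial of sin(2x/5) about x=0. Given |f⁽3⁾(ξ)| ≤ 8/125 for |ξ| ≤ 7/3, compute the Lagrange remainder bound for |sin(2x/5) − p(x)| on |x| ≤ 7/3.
1372/10125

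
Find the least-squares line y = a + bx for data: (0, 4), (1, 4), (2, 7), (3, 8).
a = 7/2, b = 3/2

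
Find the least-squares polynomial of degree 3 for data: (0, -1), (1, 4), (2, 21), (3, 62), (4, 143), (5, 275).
-1 + (53/14)x + (-27/28)x² + (9/4)x³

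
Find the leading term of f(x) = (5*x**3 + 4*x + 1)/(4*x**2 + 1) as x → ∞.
5*x/4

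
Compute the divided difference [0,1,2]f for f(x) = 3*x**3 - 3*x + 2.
9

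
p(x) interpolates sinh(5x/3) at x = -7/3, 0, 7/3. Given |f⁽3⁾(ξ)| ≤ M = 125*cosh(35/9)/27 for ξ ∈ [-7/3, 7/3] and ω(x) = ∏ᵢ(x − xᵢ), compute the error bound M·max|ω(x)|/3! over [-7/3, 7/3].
42875*sqrt(3)*cosh(35/9)/19683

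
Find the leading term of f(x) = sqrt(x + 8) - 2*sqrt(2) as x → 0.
sqrt(2)*x/8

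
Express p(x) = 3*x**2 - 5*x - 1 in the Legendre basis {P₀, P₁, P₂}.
(-5)P₁ + (2)P₂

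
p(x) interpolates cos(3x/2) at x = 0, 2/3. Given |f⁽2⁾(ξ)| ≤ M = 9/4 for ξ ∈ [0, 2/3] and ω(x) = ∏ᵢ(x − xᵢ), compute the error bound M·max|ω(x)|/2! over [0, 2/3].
1/8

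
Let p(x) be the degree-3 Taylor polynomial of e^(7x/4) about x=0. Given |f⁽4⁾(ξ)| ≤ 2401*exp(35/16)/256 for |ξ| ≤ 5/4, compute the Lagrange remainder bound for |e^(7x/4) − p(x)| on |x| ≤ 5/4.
1500625*exp(35/16)/1572864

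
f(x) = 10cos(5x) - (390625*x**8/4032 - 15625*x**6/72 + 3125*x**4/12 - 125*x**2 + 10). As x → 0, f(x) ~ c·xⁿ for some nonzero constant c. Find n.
10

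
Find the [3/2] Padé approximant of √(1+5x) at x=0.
(125*x**3/32 + 225*x**2/16 + 15*x/2 + 1)/(75*x**2/16 + 5*x + 1)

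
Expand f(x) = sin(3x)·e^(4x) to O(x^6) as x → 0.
3*x + 12*x**2 + 39*x**3/2 + 14*x**4 - 79*x**5/40 + O(x**6)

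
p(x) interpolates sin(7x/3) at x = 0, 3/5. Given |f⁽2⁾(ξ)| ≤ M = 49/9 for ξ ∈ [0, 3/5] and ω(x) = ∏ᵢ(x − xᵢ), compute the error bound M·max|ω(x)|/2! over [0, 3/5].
49/200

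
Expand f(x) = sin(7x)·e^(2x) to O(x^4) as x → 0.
7*x + 14*x**2 - 259*x**3/6 + O(x**4)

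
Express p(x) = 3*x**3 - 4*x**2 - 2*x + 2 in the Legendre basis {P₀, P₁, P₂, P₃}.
(2/3)P₀ + (-1/5)P₁ + (-8/3)P₂ + (6/5)P₃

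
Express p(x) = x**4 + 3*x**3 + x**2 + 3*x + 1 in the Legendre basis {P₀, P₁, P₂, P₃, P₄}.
(23/15)P₀ + (24/5)P₁ + (26/21)P₂ + (6/5)P₃ + (8/35)P₄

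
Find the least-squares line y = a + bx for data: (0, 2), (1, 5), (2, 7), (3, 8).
a = 5/2, b = 2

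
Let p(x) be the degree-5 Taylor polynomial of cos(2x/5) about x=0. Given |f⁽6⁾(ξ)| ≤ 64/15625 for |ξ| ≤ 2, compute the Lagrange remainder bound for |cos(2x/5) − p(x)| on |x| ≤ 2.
256/703125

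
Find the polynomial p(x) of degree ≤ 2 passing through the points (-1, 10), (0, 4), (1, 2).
2*x**2 - 4*x + 4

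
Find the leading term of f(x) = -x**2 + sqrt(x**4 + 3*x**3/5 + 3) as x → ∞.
3*x/10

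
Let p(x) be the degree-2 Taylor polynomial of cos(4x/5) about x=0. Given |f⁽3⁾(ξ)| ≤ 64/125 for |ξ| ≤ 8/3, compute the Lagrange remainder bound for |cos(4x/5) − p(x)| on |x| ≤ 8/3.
16384/10125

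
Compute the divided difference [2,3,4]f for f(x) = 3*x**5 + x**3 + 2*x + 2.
864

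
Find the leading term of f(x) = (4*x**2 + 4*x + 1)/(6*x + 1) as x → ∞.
2*x/3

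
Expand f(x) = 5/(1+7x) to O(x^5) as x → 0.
5 - 35*x + 245*x**2 - 1715*x**3 + 12005*x**4 + O(x**5)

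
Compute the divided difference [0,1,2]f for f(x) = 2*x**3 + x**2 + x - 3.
7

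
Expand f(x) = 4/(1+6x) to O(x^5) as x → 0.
4 - 24*x + 144*x**2 - 864*x**3 + 5184*x**4 + O(x**5)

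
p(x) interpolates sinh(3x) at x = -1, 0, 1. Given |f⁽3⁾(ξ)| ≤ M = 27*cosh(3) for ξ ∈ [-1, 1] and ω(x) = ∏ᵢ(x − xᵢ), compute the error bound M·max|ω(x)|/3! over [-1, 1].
sqrt(3)*cosh(3)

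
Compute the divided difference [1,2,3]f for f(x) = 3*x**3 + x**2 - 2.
19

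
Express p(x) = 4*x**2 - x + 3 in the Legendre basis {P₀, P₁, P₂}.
(13/3)P₀ - P₁ + (8/3)P₂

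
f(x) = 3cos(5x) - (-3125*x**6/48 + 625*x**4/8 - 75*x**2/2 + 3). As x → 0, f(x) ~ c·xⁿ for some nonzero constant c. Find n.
8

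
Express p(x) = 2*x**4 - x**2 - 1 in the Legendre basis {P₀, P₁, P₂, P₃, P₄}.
(-14/15)P₀ + (10/21)P₂ + (16/35)P₄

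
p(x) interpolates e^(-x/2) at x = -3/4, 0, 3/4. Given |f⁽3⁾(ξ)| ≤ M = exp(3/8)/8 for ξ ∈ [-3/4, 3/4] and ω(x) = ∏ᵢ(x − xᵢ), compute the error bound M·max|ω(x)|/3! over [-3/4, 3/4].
sqrt(3)*exp(3/8)/512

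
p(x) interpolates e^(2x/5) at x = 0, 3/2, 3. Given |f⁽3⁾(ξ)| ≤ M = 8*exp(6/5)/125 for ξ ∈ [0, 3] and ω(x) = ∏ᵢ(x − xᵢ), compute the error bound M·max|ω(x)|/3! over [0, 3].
sqrt(3)*exp(6/5)/125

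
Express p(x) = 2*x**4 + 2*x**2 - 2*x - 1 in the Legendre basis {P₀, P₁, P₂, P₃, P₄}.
(1/15)P₀ + (-2)P₁ + (52/21)P₂ + (16/35)P₄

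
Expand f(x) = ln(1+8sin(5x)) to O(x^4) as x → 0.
40*x - 800*x**2 + 63500*x**3/3 + O(x**4)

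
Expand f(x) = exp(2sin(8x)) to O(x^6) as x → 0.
1 + 16*x + 128*x**2 + 512*x**3 - 188416*x**5/15 + O(x**6)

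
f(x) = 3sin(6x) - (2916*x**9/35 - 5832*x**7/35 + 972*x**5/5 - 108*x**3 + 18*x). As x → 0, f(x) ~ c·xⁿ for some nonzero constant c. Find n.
11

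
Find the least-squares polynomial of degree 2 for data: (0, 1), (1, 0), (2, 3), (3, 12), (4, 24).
34/35 + (-117/35)x + (16/7)x²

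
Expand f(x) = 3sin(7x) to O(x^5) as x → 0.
21*x - 343*x**3/2 + O(x**5)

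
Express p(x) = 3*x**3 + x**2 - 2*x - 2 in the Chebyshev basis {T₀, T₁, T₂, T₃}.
(-3/2)T₀ + (1/4)T₁ + (1/2)T₂ + (3/4)T₃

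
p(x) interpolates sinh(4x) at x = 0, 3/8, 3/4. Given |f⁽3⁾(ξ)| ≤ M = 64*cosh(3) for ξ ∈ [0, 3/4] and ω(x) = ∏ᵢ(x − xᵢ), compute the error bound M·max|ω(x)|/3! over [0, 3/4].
sqrt(3)*cosh(3)/8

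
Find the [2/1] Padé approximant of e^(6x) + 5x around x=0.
(-4*x**2 + 9*x + 1)/(1 - 2*x)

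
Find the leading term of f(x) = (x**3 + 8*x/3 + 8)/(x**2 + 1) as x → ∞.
x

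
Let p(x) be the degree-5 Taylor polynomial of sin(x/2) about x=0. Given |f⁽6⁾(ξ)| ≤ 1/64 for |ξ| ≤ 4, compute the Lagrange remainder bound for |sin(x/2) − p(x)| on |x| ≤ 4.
4/45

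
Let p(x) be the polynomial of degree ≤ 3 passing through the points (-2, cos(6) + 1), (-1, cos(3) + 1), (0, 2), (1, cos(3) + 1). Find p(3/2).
7*cos(3)/2 - 19/16 - 5*cos(6)/16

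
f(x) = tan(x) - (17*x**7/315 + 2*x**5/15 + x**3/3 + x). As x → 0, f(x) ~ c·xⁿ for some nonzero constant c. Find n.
9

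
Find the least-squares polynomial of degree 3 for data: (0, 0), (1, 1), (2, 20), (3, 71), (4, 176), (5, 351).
-8/63 + (-83/189)x + (-121/126)x² + (163/54)x³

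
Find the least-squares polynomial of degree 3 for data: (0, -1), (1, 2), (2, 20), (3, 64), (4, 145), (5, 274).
-1 + (-5/6)x + (2)x² + (11/6)x³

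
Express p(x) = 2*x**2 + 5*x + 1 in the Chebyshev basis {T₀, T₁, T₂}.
(2)T₀ + (5)T₁ + T₂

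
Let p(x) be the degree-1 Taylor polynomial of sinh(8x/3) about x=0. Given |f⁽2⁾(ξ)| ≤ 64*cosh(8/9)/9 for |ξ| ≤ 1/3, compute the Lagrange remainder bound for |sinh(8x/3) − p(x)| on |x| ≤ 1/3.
32*cosh(8/9)/81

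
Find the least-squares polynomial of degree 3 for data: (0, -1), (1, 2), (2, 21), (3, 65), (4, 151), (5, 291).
-73/63 + (463/378)x + (71/252)x² + (241/108)x³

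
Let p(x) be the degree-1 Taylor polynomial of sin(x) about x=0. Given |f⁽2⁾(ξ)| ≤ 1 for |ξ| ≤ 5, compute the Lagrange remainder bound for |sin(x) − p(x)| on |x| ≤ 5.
25/2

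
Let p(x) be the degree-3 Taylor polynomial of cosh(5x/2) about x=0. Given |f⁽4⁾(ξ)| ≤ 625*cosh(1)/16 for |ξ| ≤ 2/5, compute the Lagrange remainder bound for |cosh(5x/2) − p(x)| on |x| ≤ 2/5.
cosh(1)/24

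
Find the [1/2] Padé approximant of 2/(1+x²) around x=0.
2/(x**2 + 1)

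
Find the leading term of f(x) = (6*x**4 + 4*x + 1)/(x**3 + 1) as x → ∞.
6*x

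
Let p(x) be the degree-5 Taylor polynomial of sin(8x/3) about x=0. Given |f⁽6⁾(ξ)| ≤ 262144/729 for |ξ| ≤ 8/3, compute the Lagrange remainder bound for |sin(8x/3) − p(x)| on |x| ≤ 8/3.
4294967296/23914845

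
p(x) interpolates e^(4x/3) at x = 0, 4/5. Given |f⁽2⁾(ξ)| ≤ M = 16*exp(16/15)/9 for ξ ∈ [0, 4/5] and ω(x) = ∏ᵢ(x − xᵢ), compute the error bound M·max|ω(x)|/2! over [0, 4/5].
32*exp(16/15)/225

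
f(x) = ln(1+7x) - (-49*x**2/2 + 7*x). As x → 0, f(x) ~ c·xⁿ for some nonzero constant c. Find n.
3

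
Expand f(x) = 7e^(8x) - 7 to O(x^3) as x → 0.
56*x + 224*x**2 + O(x**3)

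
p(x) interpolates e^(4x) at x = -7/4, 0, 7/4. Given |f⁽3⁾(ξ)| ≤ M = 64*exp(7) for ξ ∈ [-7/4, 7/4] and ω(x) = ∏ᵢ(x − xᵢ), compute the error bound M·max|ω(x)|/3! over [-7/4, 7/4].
343*sqrt(3)*exp(7)/27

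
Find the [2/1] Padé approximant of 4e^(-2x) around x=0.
(8*x**2/3 - 16*x/3 + 4)/(2*x/3 + 1)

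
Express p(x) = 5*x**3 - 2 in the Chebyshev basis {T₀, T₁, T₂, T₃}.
(-2)T₀ + (15/4)T₁ + (5/4)T₃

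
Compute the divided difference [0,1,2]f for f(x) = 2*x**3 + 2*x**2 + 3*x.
8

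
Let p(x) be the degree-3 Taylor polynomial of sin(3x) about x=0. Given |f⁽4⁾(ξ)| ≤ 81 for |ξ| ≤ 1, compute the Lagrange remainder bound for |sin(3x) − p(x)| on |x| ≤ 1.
27/8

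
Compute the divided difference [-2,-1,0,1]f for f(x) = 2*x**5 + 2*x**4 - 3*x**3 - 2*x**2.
3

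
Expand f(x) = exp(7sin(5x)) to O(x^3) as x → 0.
1 + 35*x + 1225*x**2/2 + O(x**3)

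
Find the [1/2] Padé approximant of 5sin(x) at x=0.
5*x/(x**2/6 + 1)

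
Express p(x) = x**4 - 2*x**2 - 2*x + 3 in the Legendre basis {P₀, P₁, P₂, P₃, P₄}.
(38/15)P₀ + (-2)P₁ + (-16/21)P₂ + (8/35)P₄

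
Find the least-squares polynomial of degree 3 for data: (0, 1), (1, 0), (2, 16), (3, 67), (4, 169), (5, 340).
64/63 + (-767/189)x + (1/9)x² + (77/27)x³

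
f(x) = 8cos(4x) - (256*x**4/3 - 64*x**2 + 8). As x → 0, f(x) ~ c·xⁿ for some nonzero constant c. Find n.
6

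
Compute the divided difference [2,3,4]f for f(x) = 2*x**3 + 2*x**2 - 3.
20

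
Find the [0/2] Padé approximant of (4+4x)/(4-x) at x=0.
1/(5*x**2/4 - 5*x/4 + 1)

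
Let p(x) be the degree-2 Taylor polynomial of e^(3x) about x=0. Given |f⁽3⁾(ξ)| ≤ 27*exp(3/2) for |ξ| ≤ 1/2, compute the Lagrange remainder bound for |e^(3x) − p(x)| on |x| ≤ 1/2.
9*exp(3/2)/16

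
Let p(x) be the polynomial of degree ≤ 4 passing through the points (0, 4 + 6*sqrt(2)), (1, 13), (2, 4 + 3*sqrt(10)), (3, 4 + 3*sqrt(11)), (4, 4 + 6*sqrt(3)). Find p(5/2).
-15*sqrt(3)/64 + 9*sqrt(2)/64 + 83/32 + 45*sqrt(11)/32 + 135*sqrt(10)/64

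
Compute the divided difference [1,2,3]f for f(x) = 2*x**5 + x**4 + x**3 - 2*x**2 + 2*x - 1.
209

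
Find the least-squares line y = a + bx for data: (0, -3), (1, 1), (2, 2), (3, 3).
a = -21/10, b = 19/10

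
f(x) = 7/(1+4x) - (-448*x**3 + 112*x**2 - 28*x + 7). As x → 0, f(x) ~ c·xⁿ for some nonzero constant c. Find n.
4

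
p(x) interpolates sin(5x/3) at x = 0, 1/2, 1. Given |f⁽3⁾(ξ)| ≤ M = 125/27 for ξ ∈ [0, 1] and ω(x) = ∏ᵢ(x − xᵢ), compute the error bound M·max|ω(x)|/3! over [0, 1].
125*sqrt(3)/5832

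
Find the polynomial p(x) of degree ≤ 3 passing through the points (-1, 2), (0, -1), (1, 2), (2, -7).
-3*x**3 + 3*x**2 + 3*x - 1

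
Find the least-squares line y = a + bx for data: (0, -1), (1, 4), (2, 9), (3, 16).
a = -7/5, b = 28/5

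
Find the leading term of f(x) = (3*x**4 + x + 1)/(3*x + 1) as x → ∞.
x**3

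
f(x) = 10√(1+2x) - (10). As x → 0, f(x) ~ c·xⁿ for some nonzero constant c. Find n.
1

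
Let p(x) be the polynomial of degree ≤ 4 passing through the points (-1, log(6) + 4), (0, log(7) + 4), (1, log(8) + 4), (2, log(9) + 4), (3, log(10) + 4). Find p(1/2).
log(4*2**(3/32)*3**(83/128)*5**(3/128)*7**(15/32)/3) + 4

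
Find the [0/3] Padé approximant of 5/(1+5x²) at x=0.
5/(5*x**2 + 1)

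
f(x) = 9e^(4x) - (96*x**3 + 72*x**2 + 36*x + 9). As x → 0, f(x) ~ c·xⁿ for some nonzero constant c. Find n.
4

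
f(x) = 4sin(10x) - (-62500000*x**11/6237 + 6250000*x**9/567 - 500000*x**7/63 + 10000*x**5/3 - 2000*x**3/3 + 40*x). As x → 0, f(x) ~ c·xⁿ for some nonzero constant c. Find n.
13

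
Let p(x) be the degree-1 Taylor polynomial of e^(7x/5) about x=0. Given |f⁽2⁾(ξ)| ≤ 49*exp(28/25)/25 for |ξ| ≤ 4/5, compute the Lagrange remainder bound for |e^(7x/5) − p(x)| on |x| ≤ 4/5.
392*exp(28/25)/625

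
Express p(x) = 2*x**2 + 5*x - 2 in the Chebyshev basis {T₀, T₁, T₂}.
-T₀ + (5)T₁ + T₂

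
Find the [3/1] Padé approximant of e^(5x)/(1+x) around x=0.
(5125*x**3/1776 + 150*x**2/37 + 855*x/296 + 1)/(1 - 329*x/296)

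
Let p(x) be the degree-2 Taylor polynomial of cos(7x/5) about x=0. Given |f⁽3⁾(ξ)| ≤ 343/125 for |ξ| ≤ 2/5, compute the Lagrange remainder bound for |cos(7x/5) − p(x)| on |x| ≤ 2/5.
1372/46875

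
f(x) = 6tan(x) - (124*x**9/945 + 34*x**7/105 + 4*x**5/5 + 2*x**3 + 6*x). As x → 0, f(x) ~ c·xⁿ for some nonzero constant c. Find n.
11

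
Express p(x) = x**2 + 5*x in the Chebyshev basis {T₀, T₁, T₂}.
(1/2)T₀ + (5)T₁ + (1/2)T₂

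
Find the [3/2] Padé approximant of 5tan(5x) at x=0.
(-125*x**3/3 + 25*x)/(1 - 10*x**2)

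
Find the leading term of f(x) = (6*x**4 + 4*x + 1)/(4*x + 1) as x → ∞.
3*x**3/2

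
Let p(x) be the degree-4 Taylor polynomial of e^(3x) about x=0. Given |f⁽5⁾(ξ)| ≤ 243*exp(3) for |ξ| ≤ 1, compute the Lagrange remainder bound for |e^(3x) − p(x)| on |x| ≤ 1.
81*exp(3)/40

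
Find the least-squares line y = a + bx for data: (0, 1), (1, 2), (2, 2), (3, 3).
a = 11/10, b = 3/5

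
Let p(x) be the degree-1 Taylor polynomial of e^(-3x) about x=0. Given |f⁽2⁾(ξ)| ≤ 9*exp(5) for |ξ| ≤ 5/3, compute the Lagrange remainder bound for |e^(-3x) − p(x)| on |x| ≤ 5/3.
25*exp(5)/2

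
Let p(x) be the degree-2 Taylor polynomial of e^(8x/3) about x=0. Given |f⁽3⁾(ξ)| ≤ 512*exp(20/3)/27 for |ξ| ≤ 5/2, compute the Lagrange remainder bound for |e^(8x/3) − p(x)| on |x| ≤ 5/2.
4000*exp(20/3)/81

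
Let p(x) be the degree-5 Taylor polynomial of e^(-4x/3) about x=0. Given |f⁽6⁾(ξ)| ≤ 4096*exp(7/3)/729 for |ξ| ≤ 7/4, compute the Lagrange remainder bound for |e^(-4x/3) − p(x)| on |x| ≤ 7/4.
117649*exp(7/3)/524880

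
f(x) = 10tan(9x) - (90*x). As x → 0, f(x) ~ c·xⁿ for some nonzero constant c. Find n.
3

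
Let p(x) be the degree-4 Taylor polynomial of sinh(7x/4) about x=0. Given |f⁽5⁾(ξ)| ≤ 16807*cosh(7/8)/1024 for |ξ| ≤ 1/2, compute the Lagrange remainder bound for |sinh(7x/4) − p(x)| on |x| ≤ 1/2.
16807*cosh(7/8)/3932160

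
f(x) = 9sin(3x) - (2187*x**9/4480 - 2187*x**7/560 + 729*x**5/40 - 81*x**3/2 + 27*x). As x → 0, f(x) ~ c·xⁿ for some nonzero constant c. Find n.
11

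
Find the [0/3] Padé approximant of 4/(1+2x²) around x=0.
4/(2*x**2 + 1)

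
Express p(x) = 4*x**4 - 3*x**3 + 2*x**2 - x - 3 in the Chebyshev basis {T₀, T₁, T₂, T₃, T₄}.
(-1/2)T₀ + (-13/4)T₁ + (3)T₂ + (-3/4)T₃ + (1/2)T₄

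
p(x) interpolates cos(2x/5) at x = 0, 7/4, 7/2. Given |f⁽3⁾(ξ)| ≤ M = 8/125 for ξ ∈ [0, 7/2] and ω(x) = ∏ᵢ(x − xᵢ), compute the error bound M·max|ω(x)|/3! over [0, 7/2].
343*sqrt(3)/27000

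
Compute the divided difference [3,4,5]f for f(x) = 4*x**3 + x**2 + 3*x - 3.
49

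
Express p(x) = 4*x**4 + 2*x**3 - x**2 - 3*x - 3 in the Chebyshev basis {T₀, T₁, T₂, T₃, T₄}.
(-2)T₀ + (-3/2)T₁ + (3/2)T₂ + (1/2)T₃ + (1/2)T₄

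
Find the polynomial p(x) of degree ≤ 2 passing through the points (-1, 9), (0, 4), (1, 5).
3*x**2 - 2*x + 4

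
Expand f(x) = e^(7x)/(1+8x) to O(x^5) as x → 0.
1 - x + 65*x**2/2 - 1217*x**3/6 + 41345*x**4/24 + O(x**5)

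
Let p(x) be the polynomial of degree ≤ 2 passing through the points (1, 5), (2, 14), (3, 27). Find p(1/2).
2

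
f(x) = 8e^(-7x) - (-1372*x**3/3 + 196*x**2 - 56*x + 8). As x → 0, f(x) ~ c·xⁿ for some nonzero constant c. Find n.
4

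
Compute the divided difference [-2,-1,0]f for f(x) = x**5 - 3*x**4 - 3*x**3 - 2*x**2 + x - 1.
-29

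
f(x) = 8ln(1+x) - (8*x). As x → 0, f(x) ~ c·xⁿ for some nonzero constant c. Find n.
2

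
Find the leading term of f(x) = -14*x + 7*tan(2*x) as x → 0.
56*x**3/3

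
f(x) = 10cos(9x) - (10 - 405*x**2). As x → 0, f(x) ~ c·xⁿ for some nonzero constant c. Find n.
4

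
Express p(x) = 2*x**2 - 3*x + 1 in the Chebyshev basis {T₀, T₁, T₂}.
(2)T₀ + (-3)T₁ + T₂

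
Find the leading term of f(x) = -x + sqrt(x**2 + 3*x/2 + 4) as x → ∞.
3/4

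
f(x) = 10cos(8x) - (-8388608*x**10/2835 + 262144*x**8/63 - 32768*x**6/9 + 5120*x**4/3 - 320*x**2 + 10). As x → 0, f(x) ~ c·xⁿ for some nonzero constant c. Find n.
12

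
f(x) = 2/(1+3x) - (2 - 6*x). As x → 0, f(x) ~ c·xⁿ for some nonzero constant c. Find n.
2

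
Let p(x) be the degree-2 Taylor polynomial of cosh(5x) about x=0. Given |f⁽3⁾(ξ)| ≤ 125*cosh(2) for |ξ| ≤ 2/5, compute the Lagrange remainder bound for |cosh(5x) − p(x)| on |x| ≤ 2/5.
4*cosh(2)/3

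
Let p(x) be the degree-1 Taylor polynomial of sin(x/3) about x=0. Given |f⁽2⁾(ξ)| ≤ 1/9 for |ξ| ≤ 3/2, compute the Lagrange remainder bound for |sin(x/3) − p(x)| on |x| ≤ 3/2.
1/8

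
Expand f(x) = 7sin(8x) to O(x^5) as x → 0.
56*x - 1792*x**3/3 + O(x**5)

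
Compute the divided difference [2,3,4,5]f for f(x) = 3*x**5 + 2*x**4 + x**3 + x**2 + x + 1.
404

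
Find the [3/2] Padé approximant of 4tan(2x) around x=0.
(-32*x**3/15 + 8*x)/(1 - 8*x**2/5)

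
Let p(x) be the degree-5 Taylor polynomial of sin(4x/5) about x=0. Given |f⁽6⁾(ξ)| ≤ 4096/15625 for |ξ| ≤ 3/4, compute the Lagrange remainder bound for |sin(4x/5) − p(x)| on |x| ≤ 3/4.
81/1250000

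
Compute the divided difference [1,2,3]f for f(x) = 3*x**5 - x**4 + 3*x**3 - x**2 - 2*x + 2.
262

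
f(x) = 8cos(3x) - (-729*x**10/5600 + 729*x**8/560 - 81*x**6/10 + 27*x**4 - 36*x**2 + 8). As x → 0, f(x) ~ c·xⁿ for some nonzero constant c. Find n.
12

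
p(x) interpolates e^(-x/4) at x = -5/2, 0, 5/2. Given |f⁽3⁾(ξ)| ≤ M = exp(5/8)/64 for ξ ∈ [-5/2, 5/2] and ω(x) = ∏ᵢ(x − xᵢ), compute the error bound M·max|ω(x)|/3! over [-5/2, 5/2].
125*sqrt(3)*exp(5/8)/13824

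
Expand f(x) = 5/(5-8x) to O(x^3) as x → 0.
1 + 8*x/5 + 64*x**2/25 + O(x**3)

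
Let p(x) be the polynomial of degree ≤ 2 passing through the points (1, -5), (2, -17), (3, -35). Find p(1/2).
-5/4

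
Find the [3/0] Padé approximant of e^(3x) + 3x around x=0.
9*x**3/2 + 9*x**2/2 + 6*x + 1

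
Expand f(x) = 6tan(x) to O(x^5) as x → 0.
6*x + 2*x**3 + O(x**5)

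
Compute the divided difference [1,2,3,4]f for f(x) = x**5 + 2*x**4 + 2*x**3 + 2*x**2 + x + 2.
87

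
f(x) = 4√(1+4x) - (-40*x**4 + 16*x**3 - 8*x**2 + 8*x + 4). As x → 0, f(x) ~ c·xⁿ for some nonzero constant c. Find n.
5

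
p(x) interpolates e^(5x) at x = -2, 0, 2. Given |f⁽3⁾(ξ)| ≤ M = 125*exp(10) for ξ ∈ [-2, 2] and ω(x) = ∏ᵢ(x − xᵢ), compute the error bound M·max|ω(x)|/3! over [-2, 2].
1000*sqrt(3)*exp(10)/27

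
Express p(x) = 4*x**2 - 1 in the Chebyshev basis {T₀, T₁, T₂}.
T₀ + (2)T₂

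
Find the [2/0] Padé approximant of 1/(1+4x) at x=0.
16*x**2 - 4*x + 1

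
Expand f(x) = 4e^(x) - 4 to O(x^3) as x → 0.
4*x + 2*x**2 + O(x**3)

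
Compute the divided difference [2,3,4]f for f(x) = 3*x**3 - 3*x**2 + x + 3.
24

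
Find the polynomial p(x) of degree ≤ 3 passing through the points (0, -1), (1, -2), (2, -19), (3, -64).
-2*x**3 - 2*x**2 + 3*x - 1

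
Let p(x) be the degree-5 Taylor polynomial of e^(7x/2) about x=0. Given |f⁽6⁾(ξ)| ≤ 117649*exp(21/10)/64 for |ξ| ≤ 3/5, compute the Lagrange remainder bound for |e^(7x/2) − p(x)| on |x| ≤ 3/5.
9529569*exp(21/10)/80000000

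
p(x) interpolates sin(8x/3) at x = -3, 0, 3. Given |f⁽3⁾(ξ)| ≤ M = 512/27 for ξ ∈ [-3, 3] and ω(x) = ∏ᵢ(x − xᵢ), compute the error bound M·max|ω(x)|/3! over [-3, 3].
512*sqrt(3)/27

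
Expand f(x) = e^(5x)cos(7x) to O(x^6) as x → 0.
1 + 5*x - 12*x**2 - 305*x**3/3 - 1081*x**4/6 + 95*x**5/6 + O(x**6)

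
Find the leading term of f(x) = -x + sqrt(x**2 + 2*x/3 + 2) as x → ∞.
1/3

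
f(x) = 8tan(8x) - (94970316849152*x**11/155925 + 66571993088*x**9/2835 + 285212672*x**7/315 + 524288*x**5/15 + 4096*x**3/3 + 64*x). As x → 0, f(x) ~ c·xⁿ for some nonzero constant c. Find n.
13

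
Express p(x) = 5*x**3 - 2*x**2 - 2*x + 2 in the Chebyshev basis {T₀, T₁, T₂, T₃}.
T₀ + (7/4)T₁ - T₂ + (5/4)T₃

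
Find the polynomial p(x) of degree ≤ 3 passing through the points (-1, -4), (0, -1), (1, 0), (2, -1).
-x**2 + 2*x - 1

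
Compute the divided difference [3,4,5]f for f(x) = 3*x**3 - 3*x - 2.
36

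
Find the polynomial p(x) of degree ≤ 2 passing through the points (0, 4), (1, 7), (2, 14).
2*x**2 + x + 4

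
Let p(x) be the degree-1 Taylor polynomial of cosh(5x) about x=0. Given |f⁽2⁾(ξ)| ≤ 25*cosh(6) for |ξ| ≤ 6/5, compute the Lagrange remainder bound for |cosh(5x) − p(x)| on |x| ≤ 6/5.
18*cosh(6)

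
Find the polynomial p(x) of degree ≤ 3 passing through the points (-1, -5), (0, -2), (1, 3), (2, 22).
2*x**3 + x**2 + 2*x - 2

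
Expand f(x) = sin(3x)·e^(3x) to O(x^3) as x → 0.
3*x + 9*x**2 + O(x**3)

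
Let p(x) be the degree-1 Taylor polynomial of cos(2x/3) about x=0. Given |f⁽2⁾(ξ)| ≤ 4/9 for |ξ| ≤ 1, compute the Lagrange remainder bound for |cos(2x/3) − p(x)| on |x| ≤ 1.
2/9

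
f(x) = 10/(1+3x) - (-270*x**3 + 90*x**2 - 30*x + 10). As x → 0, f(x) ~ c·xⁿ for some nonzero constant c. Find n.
4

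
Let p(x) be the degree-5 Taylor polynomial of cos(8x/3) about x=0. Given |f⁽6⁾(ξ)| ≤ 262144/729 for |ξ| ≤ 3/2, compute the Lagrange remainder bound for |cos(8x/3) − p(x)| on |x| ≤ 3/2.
256/45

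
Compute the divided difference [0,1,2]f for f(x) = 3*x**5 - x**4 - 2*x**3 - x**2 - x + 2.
31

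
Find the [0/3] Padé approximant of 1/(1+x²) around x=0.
1/(x**2 + 1)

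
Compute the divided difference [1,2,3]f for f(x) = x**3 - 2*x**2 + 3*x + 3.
4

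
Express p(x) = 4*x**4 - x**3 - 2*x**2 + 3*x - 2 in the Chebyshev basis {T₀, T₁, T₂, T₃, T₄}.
(-3/2)T₀ + (9/4)T₁ + T₂ + (-1/4)T₃ + (1/2)T₄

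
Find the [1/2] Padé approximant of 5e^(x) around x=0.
(5*x/3 + 5)/(x**2/6 - 2*x/3 + 1)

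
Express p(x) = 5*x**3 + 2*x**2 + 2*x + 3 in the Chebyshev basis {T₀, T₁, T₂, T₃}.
(4)T₀ + (23/4)T₁ + T₂ + (5/4)T₃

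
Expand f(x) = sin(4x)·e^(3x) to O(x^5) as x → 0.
4*x + 12*x**2 + 22*x**3/3 - 14*x**4 + O(x**5)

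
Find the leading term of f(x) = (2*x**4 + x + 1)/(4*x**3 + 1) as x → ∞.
x/2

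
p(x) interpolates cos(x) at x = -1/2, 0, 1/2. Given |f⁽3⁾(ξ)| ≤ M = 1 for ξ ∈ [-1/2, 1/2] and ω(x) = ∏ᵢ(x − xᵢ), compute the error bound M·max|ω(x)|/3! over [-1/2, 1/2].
sqrt(3)/216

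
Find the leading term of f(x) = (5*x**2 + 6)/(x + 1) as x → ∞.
5*x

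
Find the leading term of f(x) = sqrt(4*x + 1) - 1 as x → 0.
2*x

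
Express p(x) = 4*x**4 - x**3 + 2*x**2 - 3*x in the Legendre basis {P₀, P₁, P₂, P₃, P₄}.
(22/15)P₀ + (-18/5)P₁ + (76/21)P₂ + (-2/5)P₃ + (32/35)P₄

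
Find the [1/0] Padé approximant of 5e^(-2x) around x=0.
5 - 10*x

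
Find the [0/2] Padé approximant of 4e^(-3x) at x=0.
4/(9*x**2/2 + 3*x + 1)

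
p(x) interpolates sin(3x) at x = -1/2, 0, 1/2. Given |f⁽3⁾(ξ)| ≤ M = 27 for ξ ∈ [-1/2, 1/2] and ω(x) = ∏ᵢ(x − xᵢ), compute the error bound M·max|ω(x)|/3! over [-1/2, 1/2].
sqrt(3)/8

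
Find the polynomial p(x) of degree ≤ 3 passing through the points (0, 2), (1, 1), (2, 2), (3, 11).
x**3 - 2*x**2 + 2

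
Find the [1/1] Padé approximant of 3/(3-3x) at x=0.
1/(1 - x)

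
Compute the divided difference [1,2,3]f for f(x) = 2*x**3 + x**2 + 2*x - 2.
13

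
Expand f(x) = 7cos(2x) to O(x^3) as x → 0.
7 - 14*x**2 + O(x**3)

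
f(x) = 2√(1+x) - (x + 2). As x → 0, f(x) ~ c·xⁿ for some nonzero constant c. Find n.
2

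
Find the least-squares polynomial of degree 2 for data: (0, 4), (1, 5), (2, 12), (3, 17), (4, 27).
129/35 + (43/35)x + (8/7)x²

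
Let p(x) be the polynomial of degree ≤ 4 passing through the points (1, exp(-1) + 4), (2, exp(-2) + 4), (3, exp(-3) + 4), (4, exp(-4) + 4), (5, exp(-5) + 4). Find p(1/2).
(-420*exp(3) - 180*e + 35 + 378*exp(2) + 315*exp(4) + 512*exp(5))*exp(-5)/128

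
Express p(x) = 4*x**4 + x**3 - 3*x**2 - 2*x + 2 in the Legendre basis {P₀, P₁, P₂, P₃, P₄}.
(9/5)P₀ + (-7/5)P₁ + (2/7)P₂ + (2/5)P₃ + (32/35)P₄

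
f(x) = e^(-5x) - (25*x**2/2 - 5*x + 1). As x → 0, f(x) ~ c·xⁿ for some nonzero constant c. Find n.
3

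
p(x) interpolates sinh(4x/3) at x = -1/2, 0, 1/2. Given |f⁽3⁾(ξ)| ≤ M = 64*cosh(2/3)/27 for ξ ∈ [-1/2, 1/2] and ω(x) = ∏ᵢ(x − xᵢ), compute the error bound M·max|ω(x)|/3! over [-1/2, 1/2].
8*sqrt(3)*cosh(2/3)/729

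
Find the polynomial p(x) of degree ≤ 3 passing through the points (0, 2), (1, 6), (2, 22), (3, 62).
2*x**3 + 2*x + 2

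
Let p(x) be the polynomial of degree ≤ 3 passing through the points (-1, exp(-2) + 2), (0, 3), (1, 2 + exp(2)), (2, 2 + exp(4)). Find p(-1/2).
(5 + (-5*exp(2) + 47 + exp(4))*exp(2))*exp(-2)/16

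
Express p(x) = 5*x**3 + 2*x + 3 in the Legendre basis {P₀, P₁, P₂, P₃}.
(3)P₀ + (5)P₁ + (2)P₃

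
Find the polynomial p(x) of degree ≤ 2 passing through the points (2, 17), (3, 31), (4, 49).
2*x**2 + 4*x + 1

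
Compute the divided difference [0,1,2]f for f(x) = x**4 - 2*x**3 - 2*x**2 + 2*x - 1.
-1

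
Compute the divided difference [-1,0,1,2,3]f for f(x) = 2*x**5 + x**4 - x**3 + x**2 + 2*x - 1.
11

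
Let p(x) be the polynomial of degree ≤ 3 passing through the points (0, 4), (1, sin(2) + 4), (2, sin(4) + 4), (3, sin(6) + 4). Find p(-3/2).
-189*sin(2)/16 + 135*sin(4)/16 - 35*sin(6)/16 + 4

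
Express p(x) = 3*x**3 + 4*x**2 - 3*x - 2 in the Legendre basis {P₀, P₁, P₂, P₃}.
(-2/3)P₀ + (-6/5)P₁ + (8/3)P₂ + (6/5)P₃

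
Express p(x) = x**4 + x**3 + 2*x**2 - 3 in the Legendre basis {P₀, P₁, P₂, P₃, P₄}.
(-32/15)P₀ + (3/5)P₁ + (40/21)P₂ + (2/5)P₃ + (8/35)P₄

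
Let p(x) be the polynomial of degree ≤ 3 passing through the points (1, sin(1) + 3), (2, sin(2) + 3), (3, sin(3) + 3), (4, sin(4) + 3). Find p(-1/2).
-189*sin(2)/16 + 135*sin(3)/16 - 35*sin(4)/16 + 3 + 105*sin(1)/16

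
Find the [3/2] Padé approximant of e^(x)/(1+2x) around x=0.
(353*x**3/7860 + 669*x**2/2620 + 99*x/131 + 1)/(-1281*x**2/2620 + 230*x/131 + 1)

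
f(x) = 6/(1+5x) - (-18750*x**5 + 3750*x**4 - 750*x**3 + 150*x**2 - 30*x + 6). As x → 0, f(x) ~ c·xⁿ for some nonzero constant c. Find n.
6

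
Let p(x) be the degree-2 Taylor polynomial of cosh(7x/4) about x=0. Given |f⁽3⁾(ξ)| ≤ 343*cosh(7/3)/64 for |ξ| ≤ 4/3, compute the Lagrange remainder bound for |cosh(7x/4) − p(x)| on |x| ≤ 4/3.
343*cosh(7/3)/162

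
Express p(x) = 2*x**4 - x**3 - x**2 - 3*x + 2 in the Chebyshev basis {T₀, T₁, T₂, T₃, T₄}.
(9/4)T₀ + (-15/4)T₁ + (1/2)T₂ + (-1/4)T₃ + (1/4)T₄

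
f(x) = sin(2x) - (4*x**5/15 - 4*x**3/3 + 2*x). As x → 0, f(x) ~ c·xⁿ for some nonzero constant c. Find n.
7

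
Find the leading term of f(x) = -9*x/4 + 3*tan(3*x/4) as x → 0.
27*x**3/64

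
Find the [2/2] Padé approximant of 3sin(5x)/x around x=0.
(15 - 175*x**2/4)/(5*x**2/4 + 1)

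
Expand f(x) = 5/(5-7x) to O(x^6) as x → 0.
1 + 7*x/5 + 49*x**2/25 + 343*x**3/125 + 2401*x**4/625 + 16807*x**5/3125 + O(x**6)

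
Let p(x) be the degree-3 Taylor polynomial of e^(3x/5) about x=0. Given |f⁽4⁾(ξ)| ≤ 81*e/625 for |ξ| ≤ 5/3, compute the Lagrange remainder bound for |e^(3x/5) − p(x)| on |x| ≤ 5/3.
e/24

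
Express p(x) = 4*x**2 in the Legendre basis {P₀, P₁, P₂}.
(4/3)P₀ + (8/3)P₂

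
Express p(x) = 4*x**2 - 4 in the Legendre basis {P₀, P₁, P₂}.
(-8/3)P₀ + (8/3)P₂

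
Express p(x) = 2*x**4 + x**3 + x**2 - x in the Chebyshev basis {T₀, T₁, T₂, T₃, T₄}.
(5/4)T₀ + (-1/4)T₁ + (3/2)T₂ + (1/4)T₃ + (1/4)T₄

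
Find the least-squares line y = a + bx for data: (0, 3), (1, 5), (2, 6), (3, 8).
a = 31/10, b = 8/5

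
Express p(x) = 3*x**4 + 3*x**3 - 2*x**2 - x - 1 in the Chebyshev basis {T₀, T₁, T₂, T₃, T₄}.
(-7/8)T₀ + (5/4)T₁ + (1/2)T₂ + (3/4)T₃ + (3/8)T₄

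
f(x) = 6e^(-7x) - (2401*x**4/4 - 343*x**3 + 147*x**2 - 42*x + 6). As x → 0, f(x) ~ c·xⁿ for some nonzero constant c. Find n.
5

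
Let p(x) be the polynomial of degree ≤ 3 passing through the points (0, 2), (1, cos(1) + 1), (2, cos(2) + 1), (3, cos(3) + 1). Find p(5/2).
15*cos(2)/16 + 5*cos(3)/16 - 5*cos(1)/16 + 17/16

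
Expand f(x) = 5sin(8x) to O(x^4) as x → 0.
40*x - 1280*x**3/3 + O(x**4)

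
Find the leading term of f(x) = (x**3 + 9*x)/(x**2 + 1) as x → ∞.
x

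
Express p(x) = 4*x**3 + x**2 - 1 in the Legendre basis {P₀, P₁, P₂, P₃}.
(-2/3)P₀ + (12/5)P₁ + (2/3)P₂ + (8/5)P₃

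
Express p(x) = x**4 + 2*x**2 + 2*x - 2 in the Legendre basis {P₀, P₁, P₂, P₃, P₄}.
(-17/15)P₀ + (2)P₁ + (40/21)P₂ + (8/35)P₄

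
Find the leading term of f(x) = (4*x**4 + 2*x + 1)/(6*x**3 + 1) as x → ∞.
2*x/3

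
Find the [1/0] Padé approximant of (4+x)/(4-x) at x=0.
x/2 + 1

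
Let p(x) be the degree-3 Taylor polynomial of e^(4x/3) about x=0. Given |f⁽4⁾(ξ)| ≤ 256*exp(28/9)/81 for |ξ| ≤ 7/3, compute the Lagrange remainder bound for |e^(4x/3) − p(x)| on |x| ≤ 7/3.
76832*exp(28/9)/19683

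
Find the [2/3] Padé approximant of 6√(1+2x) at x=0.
(21*x**2/2 + 84*x/5 + 6)/(-x**3/20 + 9*x**2/20 + 9*x/5 + 1)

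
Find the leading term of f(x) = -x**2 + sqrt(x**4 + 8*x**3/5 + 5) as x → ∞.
4*x/5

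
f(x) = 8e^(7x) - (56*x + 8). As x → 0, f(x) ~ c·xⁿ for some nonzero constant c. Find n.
2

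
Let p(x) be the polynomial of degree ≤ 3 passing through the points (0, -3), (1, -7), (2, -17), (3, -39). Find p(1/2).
-37/8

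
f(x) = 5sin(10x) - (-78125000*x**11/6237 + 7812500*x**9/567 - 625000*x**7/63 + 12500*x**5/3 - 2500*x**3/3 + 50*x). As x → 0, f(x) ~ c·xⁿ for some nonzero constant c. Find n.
13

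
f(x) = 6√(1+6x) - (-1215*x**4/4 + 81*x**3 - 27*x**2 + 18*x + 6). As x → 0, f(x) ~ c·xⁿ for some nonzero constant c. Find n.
5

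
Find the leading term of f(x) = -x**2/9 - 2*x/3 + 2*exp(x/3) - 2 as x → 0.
x**3/81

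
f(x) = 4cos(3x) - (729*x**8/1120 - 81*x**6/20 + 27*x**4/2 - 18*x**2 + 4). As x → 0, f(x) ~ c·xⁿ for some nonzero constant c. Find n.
10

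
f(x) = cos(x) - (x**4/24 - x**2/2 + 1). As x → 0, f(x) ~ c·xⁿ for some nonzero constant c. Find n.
6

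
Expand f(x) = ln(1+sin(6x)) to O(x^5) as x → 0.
6*x - 18*x**2 + 36*x**3 - 108*x**4 + O(x**5)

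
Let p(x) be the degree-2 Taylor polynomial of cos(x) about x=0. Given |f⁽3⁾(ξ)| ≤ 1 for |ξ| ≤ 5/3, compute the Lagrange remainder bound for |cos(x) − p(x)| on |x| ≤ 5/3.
125/162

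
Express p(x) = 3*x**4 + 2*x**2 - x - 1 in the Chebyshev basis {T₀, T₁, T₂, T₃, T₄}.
(9/8)T₀ - T₁ + (5/2)T₂ + (3/8)T₄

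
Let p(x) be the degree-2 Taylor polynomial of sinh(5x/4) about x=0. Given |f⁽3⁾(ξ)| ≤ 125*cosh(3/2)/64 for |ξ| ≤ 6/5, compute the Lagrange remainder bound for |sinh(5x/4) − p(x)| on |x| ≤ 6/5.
9*cosh(3/2)/16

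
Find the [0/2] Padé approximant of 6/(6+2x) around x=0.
1/(x/3 + 1)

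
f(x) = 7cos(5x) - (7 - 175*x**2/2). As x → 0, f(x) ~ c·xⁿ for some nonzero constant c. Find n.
4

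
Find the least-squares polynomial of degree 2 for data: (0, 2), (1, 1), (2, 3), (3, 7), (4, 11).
12/7 + (-36/35)x + (6/7)x²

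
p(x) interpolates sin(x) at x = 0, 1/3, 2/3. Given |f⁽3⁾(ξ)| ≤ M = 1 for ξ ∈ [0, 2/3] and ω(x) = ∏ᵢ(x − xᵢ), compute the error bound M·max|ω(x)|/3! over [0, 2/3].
sqrt(3)/729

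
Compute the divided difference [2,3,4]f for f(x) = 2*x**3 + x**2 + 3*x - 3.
19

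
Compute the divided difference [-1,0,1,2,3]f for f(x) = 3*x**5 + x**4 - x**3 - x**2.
16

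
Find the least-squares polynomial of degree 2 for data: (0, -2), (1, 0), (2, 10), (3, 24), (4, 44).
-16/7 + (6/35)x + (20/7)x²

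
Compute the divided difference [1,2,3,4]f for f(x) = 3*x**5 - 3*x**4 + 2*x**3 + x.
167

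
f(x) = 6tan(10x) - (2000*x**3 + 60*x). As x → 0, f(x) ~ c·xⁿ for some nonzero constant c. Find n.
5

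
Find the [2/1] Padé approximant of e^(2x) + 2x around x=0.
(-2*x**2/3 + 10*x/3 + 1)/(1 - 2*x/3)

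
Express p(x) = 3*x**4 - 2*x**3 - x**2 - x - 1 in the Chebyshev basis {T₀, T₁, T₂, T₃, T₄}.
(-3/8)T₀ + (-5/2)T₁ + T₂ + (-1/2)T₃ + (3/8)T₄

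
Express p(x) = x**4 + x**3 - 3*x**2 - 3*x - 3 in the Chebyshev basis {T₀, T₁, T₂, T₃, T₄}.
(-33/8)T₀ + (-9/4)T₁ - T₂ + (1/4)T₃ + (1/8)T₄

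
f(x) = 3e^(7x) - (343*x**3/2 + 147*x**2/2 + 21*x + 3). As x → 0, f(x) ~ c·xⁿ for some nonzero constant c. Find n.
4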